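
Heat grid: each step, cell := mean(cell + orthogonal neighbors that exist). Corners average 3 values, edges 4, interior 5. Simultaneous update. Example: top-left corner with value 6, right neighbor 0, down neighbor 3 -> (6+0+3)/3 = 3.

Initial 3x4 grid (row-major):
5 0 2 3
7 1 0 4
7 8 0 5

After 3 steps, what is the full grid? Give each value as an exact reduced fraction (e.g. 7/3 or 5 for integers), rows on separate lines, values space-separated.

After step 1:
  4 2 5/4 3
  5 16/5 7/5 3
  22/3 4 13/4 3
After step 2:
  11/3 209/80 153/80 29/12
  293/60 78/25 121/50 13/5
  49/9 1067/240 233/80 37/12
After step 3:
  893/240 6787/2400 5617/2400 1663/720
  15403/3600 10489/3000 2593/1000 263/100
  10637/2160 28661/7200 7717/2400 2063/720

Answer: 893/240 6787/2400 5617/2400 1663/720
15403/3600 10489/3000 2593/1000 263/100
10637/2160 28661/7200 7717/2400 2063/720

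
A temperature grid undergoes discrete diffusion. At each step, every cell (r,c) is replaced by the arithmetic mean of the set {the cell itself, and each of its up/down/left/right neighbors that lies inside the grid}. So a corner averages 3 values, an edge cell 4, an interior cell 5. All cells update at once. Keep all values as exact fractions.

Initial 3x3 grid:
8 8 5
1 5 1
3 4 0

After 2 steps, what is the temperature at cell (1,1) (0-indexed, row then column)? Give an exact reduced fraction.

Answer: 203/50

Derivation:
Step 1: cell (1,1) = 19/5
Step 2: cell (1,1) = 203/50
Full grid after step 2:
  197/36 619/120 167/36
  983/240 203/50 773/240
  119/36 167/60 89/36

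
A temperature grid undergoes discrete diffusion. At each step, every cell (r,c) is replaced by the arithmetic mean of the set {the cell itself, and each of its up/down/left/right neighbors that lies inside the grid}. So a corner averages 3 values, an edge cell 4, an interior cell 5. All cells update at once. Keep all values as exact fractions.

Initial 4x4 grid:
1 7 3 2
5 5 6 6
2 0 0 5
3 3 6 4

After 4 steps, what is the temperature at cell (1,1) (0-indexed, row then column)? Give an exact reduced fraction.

Step 1: cell (1,1) = 23/5
Step 2: cell (1,1) = 357/100
Step 3: cell (1,1) = 22739/6000
Step 4: cell (1,1) = 650429/180000
Full grid after step 4:
  245111/64800 53831/13500 1091/270 679/162
  767021/216000 650429/180000 17797/4500 21679/5400
  131681/43200 2993/900 214817/60000 4432/1125
  1183/405 131903/43200 254473/72000 27041/7200

Answer: 650429/180000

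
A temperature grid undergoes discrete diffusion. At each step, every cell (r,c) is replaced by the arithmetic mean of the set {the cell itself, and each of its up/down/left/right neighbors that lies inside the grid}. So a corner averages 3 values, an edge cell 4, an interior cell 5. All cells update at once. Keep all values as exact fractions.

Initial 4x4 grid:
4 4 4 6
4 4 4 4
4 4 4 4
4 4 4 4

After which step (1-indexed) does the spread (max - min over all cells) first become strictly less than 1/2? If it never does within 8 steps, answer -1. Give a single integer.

Answer: 3

Derivation:
Step 1: max=14/3, min=4, spread=2/3
Step 2: max=41/9, min=4, spread=5/9
Step 3: max=473/108, min=4, spread=41/108
  -> spread < 1/2 first at step 3
Step 4: max=14003/3240, min=4, spread=1043/3240
Step 5: max=414353/97200, min=4, spread=25553/97200
Step 6: max=12335459/2916000, min=36079/9000, spread=645863/2916000
Step 7: max=367561691/87480000, min=240971/60000, spread=16225973/87480000
Step 8: max=10975077983/2624400000, min=108701/27000, spread=409340783/2624400000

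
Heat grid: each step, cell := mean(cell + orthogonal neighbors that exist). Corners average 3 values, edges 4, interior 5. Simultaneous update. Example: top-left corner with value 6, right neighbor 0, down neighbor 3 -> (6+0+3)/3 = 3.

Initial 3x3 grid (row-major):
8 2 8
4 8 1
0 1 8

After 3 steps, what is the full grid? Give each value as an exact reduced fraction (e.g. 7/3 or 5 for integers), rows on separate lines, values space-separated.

After step 1:
  14/3 13/2 11/3
  5 16/5 25/4
  5/3 17/4 10/3
After step 2:
  97/18 541/120 197/36
  109/30 126/25 329/80
  131/36 249/80 83/18
After step 3:
  4871/1080 36737/7200 10147/2160
  15931/3600 3061/750 23083/4800
  7477/2160 6561/1600 4261/1080

Answer: 4871/1080 36737/7200 10147/2160
15931/3600 3061/750 23083/4800
7477/2160 6561/1600 4261/1080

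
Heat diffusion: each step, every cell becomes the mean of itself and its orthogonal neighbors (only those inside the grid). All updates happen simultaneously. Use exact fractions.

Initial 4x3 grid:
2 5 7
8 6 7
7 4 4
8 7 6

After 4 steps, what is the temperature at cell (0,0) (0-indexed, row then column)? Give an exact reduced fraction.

Step 1: cell (0,0) = 5
Step 2: cell (0,0) = 21/4
Step 3: cell (0,0) = 401/72
Step 4: cell (0,0) = 60941/10800
Full grid after step 4:
  60941/10800 1225307/216000 368621/64800
  210617/36000 1039271/180000 1247327/216000
  660181/108000 719689/120000 1261987/216000
  814987/129600 586627/96000 770237/129600

Answer: 60941/10800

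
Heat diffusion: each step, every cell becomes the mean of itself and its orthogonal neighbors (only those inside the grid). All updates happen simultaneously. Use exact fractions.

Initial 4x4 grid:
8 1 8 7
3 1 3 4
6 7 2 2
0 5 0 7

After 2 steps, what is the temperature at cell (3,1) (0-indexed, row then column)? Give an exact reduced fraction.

Answer: 431/120

Derivation:
Step 1: cell (3,1) = 3
Step 2: cell (3,1) = 431/120
Full grid after step 2:
  13/3 65/16 1151/240 181/36
  31/8 99/25 363/100 1061/240
  491/120 17/5 357/100 271/80
  32/9 431/120 123/40 41/12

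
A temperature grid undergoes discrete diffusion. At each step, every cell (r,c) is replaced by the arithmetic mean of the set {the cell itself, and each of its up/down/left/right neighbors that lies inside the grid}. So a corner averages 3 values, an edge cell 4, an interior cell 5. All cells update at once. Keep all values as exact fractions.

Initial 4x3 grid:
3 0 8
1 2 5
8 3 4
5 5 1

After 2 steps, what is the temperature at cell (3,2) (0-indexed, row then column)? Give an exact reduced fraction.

Step 1: cell (3,2) = 10/3
Step 2: cell (3,2) = 121/36
Full grid after step 2:
  97/36 667/240 37/9
  677/240 181/50 109/30
  363/80 88/25 59/15
  55/12 517/120 121/36

Answer: 121/36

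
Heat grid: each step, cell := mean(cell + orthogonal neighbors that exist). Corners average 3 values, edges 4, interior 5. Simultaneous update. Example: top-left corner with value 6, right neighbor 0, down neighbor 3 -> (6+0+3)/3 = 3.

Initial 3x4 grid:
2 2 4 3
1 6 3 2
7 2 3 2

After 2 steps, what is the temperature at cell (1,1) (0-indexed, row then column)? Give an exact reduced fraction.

Answer: 92/25

Derivation:
Step 1: cell (1,1) = 14/5
Step 2: cell (1,1) = 92/25
Full grid after step 2:
  55/18 329/120 131/40 17/6
  59/20 92/25 72/25 343/120
  71/18 197/60 97/30 22/9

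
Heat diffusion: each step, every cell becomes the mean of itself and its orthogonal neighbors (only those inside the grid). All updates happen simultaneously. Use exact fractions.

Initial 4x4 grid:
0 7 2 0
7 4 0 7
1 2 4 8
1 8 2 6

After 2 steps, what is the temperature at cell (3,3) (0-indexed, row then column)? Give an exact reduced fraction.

Step 1: cell (3,3) = 16/3
Step 2: cell (3,3) = 199/36
Full grid after step 2:
  131/36 85/24 119/40 3
  173/48 349/100 83/25 41/10
  773/240 17/5 433/100 139/30
  28/9 923/240 1007/240 199/36

Answer: 199/36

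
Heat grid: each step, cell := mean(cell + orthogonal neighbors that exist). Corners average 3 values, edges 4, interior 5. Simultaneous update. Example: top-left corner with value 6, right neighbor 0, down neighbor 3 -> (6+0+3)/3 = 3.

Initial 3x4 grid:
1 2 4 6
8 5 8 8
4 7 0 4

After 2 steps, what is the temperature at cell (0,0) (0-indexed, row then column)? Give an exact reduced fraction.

Answer: 67/18

Derivation:
Step 1: cell (0,0) = 11/3
Step 2: cell (0,0) = 67/18
Full grid after step 2:
  67/18 53/12 19/4 35/6
  41/8 9/2 109/20 43/8
  89/18 253/48 71/16 61/12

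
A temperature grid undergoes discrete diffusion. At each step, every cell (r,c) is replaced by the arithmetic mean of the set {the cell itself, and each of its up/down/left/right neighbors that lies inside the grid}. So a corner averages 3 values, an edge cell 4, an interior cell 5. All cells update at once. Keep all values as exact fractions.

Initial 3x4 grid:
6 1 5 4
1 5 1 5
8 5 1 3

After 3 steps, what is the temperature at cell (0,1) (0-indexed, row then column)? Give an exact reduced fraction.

Step 1: cell (0,1) = 17/4
Step 2: cell (0,1) = 46/15
Step 3: cell (0,1) = 533/144
Full grid after step 3:
  1939/540 533/144 299/90 7849/2160
  743/180 4159/1200 2119/600 1865/576
  8761/2160 1141/288 1543/480 1189/360

Answer: 533/144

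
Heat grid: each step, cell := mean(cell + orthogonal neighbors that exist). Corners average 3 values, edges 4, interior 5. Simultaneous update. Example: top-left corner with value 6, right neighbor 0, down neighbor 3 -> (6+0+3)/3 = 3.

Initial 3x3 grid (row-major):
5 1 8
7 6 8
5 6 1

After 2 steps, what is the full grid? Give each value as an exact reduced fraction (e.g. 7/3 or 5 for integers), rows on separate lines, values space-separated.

Answer: 181/36 103/20 197/36
1301/240 133/25 1321/240
65/12 211/40 61/12

Derivation:
After step 1:
  13/3 5 17/3
  23/4 28/5 23/4
  6 9/2 5
After step 2:
  181/36 103/20 197/36
  1301/240 133/25 1321/240
  65/12 211/40 61/12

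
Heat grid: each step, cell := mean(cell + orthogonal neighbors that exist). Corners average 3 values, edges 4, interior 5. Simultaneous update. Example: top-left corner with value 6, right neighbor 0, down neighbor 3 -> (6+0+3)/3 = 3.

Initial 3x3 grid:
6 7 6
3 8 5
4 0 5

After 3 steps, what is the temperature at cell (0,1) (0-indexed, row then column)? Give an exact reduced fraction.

Answer: 83047/14400

Derivation:
Step 1: cell (0,1) = 27/4
Step 2: cell (0,1) = 1361/240
Step 3: cell (0,1) = 83047/14400
Full grid after step 3:
  2849/540 83047/14400 4057/720
  70097/14400 9613/2000 9509/1800
  4303/1080 62897/14400 9461/2160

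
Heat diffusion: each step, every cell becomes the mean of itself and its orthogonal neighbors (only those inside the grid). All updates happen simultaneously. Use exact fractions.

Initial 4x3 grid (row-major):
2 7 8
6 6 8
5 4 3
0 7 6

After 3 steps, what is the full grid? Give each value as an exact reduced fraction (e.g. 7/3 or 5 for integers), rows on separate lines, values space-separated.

After step 1:
  5 23/4 23/3
  19/4 31/5 25/4
  15/4 5 21/4
  4 17/4 16/3
After step 2:
  31/6 1477/240 59/9
  197/40 559/100 761/120
  35/8 489/100 131/24
  4 223/48 89/18
After step 3:
  3899/720 84479/14400 13717/2160
  6017/1200 33481/6000 21551/3600
  1819/400 29951/6000 19471/3600
  625/144 66529/14400 2167/432

Answer: 3899/720 84479/14400 13717/2160
6017/1200 33481/6000 21551/3600
1819/400 29951/6000 19471/3600
625/144 66529/14400 2167/432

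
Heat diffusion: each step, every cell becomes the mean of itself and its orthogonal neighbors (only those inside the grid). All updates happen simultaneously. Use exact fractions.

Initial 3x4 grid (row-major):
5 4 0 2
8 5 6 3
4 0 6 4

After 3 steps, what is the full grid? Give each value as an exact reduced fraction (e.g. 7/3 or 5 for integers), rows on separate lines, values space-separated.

Answer: 631/135 14753/3600 6259/1800 1337/432
33331/7200 25633/6000 466/125 16969/4800
3227/720 3359/800 28811/7200 827/216

Derivation:
After step 1:
  17/3 7/2 3 5/3
  11/2 23/5 4 15/4
  4 15/4 4 13/3
After step 2:
  44/9 503/120 73/24 101/36
  593/120 427/100 387/100 55/16
  53/12 327/80 193/48 145/36
After step 3:
  631/135 14753/3600 6259/1800 1337/432
  33331/7200 25633/6000 466/125 16969/4800
  3227/720 3359/800 28811/7200 827/216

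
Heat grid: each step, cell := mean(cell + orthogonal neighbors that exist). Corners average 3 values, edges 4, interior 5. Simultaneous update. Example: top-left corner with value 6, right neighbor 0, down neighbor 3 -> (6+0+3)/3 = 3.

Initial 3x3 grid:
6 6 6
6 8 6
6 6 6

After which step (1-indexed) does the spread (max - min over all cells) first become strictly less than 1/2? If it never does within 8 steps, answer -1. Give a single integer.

Answer: 2

Derivation:
Step 1: max=13/2, min=6, spread=1/2
Step 2: max=162/25, min=249/40, spread=51/200
  -> spread < 1/2 first at step 2
Step 3: max=15223/2400, min=1127/180, spread=589/7200
Step 4: max=94943/15000, min=905081/144000, spread=31859/720000
Step 5: max=54531607/8640000, min=5664721/900000, spread=751427/43200000
Step 6: max=340634687/54000000, min=3265463129/518400000, spread=23149331/2592000000
Step 7: max=196106654263/31104000000, min=20414931889/3240000000, spread=616540643/155520000000
Step 8: max=1225512453983/194400000000, min=11761372008761/1866240000000, spread=17737747379/9331200000000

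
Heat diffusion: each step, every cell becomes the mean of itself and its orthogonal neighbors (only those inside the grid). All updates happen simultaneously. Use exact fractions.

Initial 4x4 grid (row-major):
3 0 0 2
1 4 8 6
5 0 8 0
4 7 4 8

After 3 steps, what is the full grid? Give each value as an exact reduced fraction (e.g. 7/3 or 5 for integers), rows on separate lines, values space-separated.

Answer: 296/135 19271/7200 21223/7200 7507/2160
21641/7200 4553/1500 23761/6000 13889/3600
24809/7200 5143/1200 536/125 1163/240
9353/2160 15457/3600 409/80 173/36

Derivation:
After step 1:
  4/3 7/4 5/2 8/3
  13/4 13/5 26/5 4
  5/2 24/5 4 11/2
  16/3 15/4 27/4 4
After step 2:
  19/9 491/240 727/240 55/18
  581/240 88/25 183/50 521/120
  953/240 353/100 21/4 35/8
  139/36 619/120 37/8 65/12
After step 3:
  296/135 19271/7200 21223/7200 7507/2160
  21641/7200 4553/1500 23761/6000 13889/3600
  24809/7200 5143/1200 536/125 1163/240
  9353/2160 15457/3600 409/80 173/36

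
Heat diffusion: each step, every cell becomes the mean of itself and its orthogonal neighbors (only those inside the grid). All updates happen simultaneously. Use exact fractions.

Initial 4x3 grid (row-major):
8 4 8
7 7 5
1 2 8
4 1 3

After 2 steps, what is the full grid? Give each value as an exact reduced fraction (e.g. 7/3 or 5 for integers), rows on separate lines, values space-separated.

Answer: 113/18 95/16 233/36
247/48 283/50 133/24
301/80 193/50 193/40
8/3 123/40 11/3

Derivation:
After step 1:
  19/3 27/4 17/3
  23/4 5 7
  7/2 19/5 9/2
  2 5/2 4
After step 2:
  113/18 95/16 233/36
  247/48 283/50 133/24
  301/80 193/50 193/40
  8/3 123/40 11/3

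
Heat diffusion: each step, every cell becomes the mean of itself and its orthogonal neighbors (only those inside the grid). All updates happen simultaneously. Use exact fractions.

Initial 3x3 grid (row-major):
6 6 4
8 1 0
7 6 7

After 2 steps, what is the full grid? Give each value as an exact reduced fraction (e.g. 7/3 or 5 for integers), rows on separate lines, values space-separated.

After step 1:
  20/3 17/4 10/3
  11/2 21/5 3
  7 21/4 13/3
After step 2:
  197/36 369/80 127/36
  701/120 111/25 223/60
  71/12 1247/240 151/36

Answer: 197/36 369/80 127/36
701/120 111/25 223/60
71/12 1247/240 151/36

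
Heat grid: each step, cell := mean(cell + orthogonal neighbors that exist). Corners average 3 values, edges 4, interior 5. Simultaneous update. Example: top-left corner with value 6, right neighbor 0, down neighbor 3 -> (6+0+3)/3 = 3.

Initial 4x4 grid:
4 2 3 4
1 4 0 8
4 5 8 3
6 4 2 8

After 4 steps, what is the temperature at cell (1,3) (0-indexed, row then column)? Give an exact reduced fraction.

Step 1: cell (1,3) = 15/4
Step 2: cell (1,3) = 201/40
Step 3: cell (1,3) = 831/200
Step 4: cell (1,3) = 26333/6000
Full grid after step 4:
  41233/12960 10709/3375 466/125 20953/5400
  725231/216000 666839/180000 57629/15000 26333/6000
  870487/216000 180811/45000 821537/180000 247427/54000
  13679/3240 979477/216000 995813/216000 321587/64800

Answer: 26333/6000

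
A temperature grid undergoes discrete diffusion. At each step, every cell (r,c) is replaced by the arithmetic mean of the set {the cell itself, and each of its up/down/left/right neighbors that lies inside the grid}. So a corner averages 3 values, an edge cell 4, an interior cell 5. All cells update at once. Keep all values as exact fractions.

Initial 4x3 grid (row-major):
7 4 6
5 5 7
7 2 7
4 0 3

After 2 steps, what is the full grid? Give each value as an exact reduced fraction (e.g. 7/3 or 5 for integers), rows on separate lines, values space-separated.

After step 1:
  16/3 11/2 17/3
  6 23/5 25/4
  9/2 21/5 19/4
  11/3 9/4 10/3
After step 2:
  101/18 211/40 209/36
  613/120 531/100 319/60
  551/120 203/50 139/30
  125/36 269/80 31/9

Answer: 101/18 211/40 209/36
613/120 531/100 319/60
551/120 203/50 139/30
125/36 269/80 31/9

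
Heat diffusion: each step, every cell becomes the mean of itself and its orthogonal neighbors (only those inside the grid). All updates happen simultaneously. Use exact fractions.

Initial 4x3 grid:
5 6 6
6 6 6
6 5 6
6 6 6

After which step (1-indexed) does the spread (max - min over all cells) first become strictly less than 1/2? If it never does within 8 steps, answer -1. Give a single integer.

Step 1: max=6, min=17/3, spread=1/3
  -> spread < 1/2 first at step 1
Step 2: max=71/12, min=103/18, spread=7/36
Step 3: max=14107/2400, min=12433/2160, spread=2633/21600
Step 4: max=421739/72000, min=624521/108000, spread=647/8640
Step 5: max=15165461/2592000, min=45041383/7776000, spread=455/7776
Step 6: max=908780899/155520000, min=2707735397/466560000, spread=186073/4665600
Step 7: max=54505781441/9331200000, min=162600762823/27993600000, spread=1833163/55987200
Step 8: max=3268241390419/559872000000, min=9764320966757/1679616000000, spread=80806409/3359232000

Answer: 1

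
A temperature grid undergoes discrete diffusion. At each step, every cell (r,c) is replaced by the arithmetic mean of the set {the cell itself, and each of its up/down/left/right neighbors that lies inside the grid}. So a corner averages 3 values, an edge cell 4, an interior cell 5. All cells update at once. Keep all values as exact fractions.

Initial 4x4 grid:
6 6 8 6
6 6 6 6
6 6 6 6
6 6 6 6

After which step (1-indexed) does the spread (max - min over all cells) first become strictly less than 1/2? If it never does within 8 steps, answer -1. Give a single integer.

Answer: 3

Derivation:
Step 1: max=20/3, min=6, spread=2/3
Step 2: max=391/60, min=6, spread=31/60
Step 3: max=3451/540, min=6, spread=211/540
  -> spread < 1/2 first at step 3
Step 4: max=340843/54000, min=6, spread=16843/54000
Step 5: max=3054643/486000, min=27079/4500, spread=130111/486000
Step 6: max=91122367/14580000, min=1627159/270000, spread=3255781/14580000
Step 7: max=2724753691/437400000, min=1631107/270000, spread=82360351/437400000
Step 8: max=81483316891/13122000000, min=294106441/48600000, spread=2074577821/13122000000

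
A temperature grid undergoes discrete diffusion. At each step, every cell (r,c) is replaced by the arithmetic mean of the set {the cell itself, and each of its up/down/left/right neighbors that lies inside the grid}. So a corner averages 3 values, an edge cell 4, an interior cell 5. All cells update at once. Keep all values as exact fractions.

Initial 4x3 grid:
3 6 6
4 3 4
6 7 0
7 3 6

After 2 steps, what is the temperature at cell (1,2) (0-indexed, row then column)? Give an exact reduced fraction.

Answer: 529/120

Derivation:
Step 1: cell (1,2) = 13/4
Step 2: cell (1,2) = 529/120
Full grid after step 2:
  77/18 569/120 157/36
  287/60 407/100 529/120
  287/60 123/25 143/40
  205/36 1073/240 13/3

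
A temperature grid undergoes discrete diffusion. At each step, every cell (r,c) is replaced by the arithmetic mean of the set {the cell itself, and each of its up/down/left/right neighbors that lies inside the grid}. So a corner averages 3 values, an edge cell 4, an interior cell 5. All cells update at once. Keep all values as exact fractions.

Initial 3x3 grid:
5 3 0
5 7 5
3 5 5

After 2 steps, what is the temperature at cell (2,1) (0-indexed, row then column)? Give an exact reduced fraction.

Answer: 29/6

Derivation:
Step 1: cell (2,1) = 5
Step 2: cell (2,1) = 29/6
Full grid after step 2:
  157/36 63/16 32/9
  14/3 23/5 203/48
  43/9 29/6 19/4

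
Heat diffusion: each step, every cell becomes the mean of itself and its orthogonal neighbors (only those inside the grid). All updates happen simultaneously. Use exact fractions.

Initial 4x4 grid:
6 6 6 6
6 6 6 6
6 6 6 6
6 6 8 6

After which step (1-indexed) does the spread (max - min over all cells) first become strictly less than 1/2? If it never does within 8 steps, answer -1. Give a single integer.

Step 1: max=20/3, min=6, spread=2/3
Step 2: max=391/60, min=6, spread=31/60
Step 3: max=3451/540, min=6, spread=211/540
  -> spread < 1/2 first at step 3
Step 4: max=340843/54000, min=6, spread=16843/54000
Step 5: max=3054643/486000, min=27079/4500, spread=130111/486000
Step 6: max=91122367/14580000, min=1627159/270000, spread=3255781/14580000
Step 7: max=2724753691/437400000, min=1631107/270000, spread=82360351/437400000
Step 8: max=81483316891/13122000000, min=294106441/48600000, spread=2074577821/13122000000

Answer: 3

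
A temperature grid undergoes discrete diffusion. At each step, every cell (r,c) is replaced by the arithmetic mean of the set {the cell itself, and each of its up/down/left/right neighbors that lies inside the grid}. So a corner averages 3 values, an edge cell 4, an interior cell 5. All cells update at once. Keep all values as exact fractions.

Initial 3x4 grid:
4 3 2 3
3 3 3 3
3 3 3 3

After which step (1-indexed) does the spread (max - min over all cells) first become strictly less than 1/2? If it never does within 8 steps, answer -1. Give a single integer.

Step 1: max=10/3, min=8/3, spread=2/3
Step 2: max=115/36, min=673/240, spread=281/720
  -> spread < 1/2 first at step 2
Step 3: max=337/108, min=6103/2160, spread=637/2160
Step 4: max=2661659/864000, min=185893/64800, spread=549257/2592000
Step 5: max=158565121/51840000, min=5616391/1944000, spread=26384083/155520000
Step 6: max=9470251139/3110400000, min=169621417/58320000, spread=1271326697/9331200000
Step 7: max=565899287401/186624000000, min=1277778541/437400000, spread=62141329723/559872000000
Step 8: max=33852126012059/11197440000000, min=307810601801/104976000000, spread=3056985459857/33592320000000

Answer: 2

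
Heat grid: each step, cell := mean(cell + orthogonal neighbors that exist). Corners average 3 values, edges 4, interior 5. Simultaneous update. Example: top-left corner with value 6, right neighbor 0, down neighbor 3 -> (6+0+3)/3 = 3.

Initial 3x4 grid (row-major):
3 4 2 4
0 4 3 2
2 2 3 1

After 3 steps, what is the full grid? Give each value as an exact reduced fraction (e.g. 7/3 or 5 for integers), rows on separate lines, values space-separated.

Answer: 5471/2160 1259/450 5101/1800 373/135
34493/14400 15157/6000 4003/1500 18409/7200
4661/2160 2143/900 721/300 863/360

Derivation:
After step 1:
  7/3 13/4 13/4 8/3
  9/4 13/5 14/5 5/2
  4/3 11/4 9/4 2
After step 2:
  47/18 343/120 359/120 101/36
  511/240 273/100 67/25 299/120
  19/9 67/30 49/20 9/4
After step 3:
  5471/2160 1259/450 5101/1800 373/135
  34493/14400 15157/6000 4003/1500 18409/7200
  4661/2160 2143/900 721/300 863/360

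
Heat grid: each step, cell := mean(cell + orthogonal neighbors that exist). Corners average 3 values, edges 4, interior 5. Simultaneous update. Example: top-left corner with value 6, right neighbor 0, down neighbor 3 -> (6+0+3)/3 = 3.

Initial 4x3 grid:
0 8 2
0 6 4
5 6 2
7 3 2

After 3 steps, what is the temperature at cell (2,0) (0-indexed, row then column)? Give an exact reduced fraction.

Answer: 10109/2400

Derivation:
Step 1: cell (2,0) = 9/2
Step 2: cell (2,0) = 333/80
Step 3: cell (2,0) = 10109/2400
Full grid after step 3:
  7813/2160 6803/1800 2197/540
  26767/7200 24071/6000 6973/1800
  10109/2400 23861/6000 13801/3600
  1031/240 29717/7200 3937/1080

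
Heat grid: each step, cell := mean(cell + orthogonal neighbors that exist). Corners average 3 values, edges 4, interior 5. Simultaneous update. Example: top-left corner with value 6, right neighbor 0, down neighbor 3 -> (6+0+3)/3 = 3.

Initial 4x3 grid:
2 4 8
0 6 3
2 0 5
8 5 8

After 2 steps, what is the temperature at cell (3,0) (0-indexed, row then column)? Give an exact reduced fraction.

Answer: 17/4

Derivation:
Step 1: cell (3,0) = 5
Step 2: cell (3,0) = 17/4
Full grid after step 2:
  19/6 73/20 31/6
  12/5 96/25 171/40
  17/5 359/100 191/40
  17/4 397/80 61/12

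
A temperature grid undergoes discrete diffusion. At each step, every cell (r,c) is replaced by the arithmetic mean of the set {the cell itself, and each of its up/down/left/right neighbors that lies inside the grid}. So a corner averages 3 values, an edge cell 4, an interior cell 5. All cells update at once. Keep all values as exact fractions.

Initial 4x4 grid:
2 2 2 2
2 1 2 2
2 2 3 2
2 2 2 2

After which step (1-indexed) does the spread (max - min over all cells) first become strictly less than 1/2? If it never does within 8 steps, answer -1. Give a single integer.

Answer: 2

Derivation:
Step 1: max=9/4, min=7/4, spread=1/2
Step 2: max=13/6, min=11/6, spread=1/3
  -> spread < 1/2 first at step 2
Step 3: max=767/360, min=673/360, spread=47/180
Step 4: max=22937/10800, min=20263/10800, spread=1337/5400
Step 5: max=681227/324000, min=614773/324000, spread=33227/162000
Step 6: max=20289917/9720000, min=18590083/9720000, spread=849917/4860000
Step 7: max=604578407/291600000, min=561821593/291600000, spread=21378407/145800000
Step 8: max=18036072197/8748000000, min=16955927803/8748000000, spread=540072197/4374000000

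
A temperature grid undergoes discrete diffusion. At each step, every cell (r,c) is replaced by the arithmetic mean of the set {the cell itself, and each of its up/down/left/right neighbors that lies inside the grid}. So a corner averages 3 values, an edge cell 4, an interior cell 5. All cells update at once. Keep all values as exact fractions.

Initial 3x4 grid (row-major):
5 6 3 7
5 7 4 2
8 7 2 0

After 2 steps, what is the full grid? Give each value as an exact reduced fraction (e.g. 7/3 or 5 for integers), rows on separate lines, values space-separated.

After step 1:
  16/3 21/4 5 4
  25/4 29/5 18/5 13/4
  20/3 6 13/4 4/3
After step 2:
  101/18 1283/240 357/80 49/12
  481/80 269/50 209/50 731/240
  227/36 1303/240 851/240 47/18

Answer: 101/18 1283/240 357/80 49/12
481/80 269/50 209/50 731/240
227/36 1303/240 851/240 47/18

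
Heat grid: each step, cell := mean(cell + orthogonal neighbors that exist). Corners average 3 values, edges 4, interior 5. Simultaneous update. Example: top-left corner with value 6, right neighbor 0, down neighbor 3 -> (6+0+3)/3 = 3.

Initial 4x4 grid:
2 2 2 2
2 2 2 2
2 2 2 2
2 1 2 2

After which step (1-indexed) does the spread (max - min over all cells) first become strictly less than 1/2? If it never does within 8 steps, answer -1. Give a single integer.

Answer: 1

Derivation:
Step 1: max=2, min=5/3, spread=1/3
  -> spread < 1/2 first at step 1
Step 2: max=2, min=209/120, spread=31/120
Step 3: max=2, min=1949/1080, spread=211/1080
Step 4: max=2, min=199157/108000, spread=16843/108000
Step 5: max=17921/9000, min=1805357/972000, spread=130111/972000
Step 6: max=1072841/540000, min=54677633/29160000, spread=3255781/29160000
Step 7: max=1068893/540000, min=1649246309/874800000, spread=82360351/874800000
Step 8: max=191893559/97200000, min=49736683109/26244000000, spread=2074577821/26244000000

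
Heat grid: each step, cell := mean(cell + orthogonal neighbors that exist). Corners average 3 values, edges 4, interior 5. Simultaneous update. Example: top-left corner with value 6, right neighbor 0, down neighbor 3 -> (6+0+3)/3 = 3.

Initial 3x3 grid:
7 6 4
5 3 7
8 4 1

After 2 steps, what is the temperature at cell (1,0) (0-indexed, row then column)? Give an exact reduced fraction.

Step 1: cell (1,0) = 23/4
Step 2: cell (1,0) = 269/48
Full grid after step 2:
  67/12 65/12 173/36
  269/48 47/10 221/48
  185/36 14/3 47/12

Answer: 269/48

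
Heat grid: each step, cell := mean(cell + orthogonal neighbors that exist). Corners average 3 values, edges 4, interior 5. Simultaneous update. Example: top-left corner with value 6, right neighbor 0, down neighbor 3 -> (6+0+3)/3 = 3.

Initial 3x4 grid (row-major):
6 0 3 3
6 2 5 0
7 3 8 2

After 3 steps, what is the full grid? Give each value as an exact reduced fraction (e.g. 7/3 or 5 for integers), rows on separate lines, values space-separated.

After step 1:
  4 11/4 11/4 2
  21/4 16/5 18/5 5/2
  16/3 5 9/2 10/3
After step 2:
  4 127/40 111/40 29/12
  1067/240 99/25 331/100 343/120
  187/36 541/120 493/120 31/9
After step 3:
  2789/720 1391/400 3503/1200 161/60
  63361/14400 23279/6000 10207/3000 21653/7200
  10187/2160 7997/1800 6917/1800 937/270

Answer: 2789/720 1391/400 3503/1200 161/60
63361/14400 23279/6000 10207/3000 21653/7200
10187/2160 7997/1800 6917/1800 937/270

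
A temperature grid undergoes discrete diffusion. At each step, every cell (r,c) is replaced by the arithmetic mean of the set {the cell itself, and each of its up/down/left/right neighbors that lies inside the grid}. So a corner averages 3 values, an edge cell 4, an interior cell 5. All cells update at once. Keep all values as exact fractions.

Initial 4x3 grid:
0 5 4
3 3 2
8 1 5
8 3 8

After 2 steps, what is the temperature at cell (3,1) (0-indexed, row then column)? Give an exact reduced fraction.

Step 1: cell (3,1) = 5
Step 2: cell (3,1) = 31/6
Full grid after step 2:
  55/18 91/30 61/18
  419/120 84/25 419/120
  113/24 104/25 101/24
  49/9 31/6 43/9

Answer: 31/6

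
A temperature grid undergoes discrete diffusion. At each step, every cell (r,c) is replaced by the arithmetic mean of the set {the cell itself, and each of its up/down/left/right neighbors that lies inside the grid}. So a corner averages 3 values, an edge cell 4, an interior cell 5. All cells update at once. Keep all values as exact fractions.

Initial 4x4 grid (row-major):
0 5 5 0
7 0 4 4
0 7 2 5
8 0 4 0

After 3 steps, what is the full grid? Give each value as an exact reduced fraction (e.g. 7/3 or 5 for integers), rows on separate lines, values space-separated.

Answer: 829/240 1213/400 273/80 37/12
7423/2400 7321/2000 1517/500 267/80
27733/7200 9143/3000 1393/400 3437/1200
3569/1080 26293/7200 6719/2400 2203/720

Derivation:
After step 1:
  4 5/2 7/2 3
  7/4 23/5 3 13/4
  11/2 9/5 22/5 11/4
  8/3 19/4 3/2 3
After step 2:
  11/4 73/20 3 13/4
  317/80 273/100 15/4 3
  703/240 421/100 269/100 67/20
  155/36 643/240 273/80 29/12
After step 3:
  829/240 1213/400 273/80 37/12
  7423/2400 7321/2000 1517/500 267/80
  27733/7200 9143/3000 1393/400 3437/1200
  3569/1080 26293/7200 6719/2400 2203/720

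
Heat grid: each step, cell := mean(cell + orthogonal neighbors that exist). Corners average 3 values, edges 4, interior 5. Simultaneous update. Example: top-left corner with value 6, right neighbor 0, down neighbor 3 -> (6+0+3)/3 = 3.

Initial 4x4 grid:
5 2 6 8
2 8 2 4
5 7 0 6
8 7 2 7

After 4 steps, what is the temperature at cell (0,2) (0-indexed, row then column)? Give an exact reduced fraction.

Answer: 13531/2880

Derivation:
Step 1: cell (0,2) = 9/2
Step 2: cell (0,2) = 79/16
Step 3: cell (0,2) = 11137/2400
Step 4: cell (0,2) = 13531/2880
Full grid after step 4:
  99097/21600 325819/72000 13531/2880 12839/2700
  42613/9000 282143/60000 68587/15000 67241/14400
  70249/13500 88237/18000 278579/60000 325093/72000
  7025/1296 558887/108000 170089/36000 98101/21600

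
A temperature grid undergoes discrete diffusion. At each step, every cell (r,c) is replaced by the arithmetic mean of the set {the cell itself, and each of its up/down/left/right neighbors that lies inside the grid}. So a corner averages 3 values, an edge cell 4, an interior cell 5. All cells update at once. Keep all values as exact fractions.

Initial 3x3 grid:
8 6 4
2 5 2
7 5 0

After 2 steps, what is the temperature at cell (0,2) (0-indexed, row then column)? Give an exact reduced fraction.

Step 1: cell (0,2) = 4
Step 2: cell (0,2) = 25/6
Full grid after step 2:
  199/36 229/48 25/6
  39/8 89/20 157/48
  173/36 61/16 28/9

Answer: 25/6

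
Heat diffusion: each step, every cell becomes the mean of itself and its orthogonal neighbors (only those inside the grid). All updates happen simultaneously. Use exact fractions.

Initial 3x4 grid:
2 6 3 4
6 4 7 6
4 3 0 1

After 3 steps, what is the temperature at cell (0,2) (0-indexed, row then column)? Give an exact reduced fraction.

Step 1: cell (0,2) = 5
Step 2: cell (0,2) = 205/48
Step 3: cell (0,2) = 32087/7200
Full grid after step 3:
  9607/2160 30607/7200 32087/7200 1825/432
  4897/1200 8477/2000 23101/6000 28597/7200
  4321/1080 3229/900 12781/3600 179/54

Answer: 32087/7200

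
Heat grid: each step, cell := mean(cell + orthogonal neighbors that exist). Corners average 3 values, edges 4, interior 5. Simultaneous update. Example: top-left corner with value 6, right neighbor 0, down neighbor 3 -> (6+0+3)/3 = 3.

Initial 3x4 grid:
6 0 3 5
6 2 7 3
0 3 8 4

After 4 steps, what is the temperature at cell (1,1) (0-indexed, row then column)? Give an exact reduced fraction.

Answer: 112237/30000

Derivation:
Step 1: cell (1,1) = 18/5
Step 2: cell (1,1) = 177/50
Step 3: cell (1,1) = 7547/2000
Step 4: cell (1,1) = 112237/30000
Full grid after step 4:
  75349/21600 33151/9000 26507/6750 541409/129600
  512381/144000 112237/30000 1502069/360000 3776161/864000
  12929/3600 93611/24000 34337/8000 197753/43200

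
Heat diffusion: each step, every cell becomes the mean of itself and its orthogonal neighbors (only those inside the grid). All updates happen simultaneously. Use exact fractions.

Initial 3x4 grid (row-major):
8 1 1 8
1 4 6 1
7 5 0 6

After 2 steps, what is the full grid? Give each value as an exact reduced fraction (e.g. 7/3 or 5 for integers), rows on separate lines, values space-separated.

Answer: 71/18 427/120 397/120 151/36
241/60 183/50 193/50 799/240
40/9 959/240 779/240 71/18

Derivation:
After step 1:
  10/3 7/2 4 10/3
  5 17/5 12/5 21/4
  13/3 4 17/4 7/3
After step 2:
  71/18 427/120 397/120 151/36
  241/60 183/50 193/50 799/240
  40/9 959/240 779/240 71/18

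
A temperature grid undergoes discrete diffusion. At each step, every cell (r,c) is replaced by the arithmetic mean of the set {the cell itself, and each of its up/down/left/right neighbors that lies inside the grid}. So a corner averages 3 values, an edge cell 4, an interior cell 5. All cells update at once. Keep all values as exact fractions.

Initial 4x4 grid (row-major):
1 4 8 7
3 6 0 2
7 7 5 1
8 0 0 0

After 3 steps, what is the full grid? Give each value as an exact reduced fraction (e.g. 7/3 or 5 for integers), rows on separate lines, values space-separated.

After step 1:
  8/3 19/4 19/4 17/3
  17/4 4 21/5 5/2
  25/4 5 13/5 2
  5 15/4 5/4 1/3
After step 2:
  35/9 97/24 581/120 155/36
  103/24 111/25 361/100 431/120
  41/8 108/25 301/100 223/120
  5 15/4 119/60 43/36
After step 3:
  110/27 15491/3600 15119/3600 2293/540
  15971/3600 6211/1500 1462/375 12029/3600
  5621/1200 4129/1000 8869/3000 8689/3600
  37/8 1129/300 559/225 1813/1080

Answer: 110/27 15491/3600 15119/3600 2293/540
15971/3600 6211/1500 1462/375 12029/3600
5621/1200 4129/1000 8869/3000 8689/3600
37/8 1129/300 559/225 1813/1080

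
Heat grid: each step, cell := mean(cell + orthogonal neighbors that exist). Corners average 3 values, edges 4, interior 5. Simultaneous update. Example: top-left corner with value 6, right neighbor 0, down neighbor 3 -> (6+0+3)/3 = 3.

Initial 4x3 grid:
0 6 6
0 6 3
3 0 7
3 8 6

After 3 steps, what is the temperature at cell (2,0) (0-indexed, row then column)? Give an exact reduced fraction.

Step 1: cell (2,0) = 3/2
Step 2: cell (2,0) = 793/240
Step 3: cell (2,0) = 22453/7200
Full grid after step 3:
  419/144 9331/2400 13/3
  7451/2400 7083/2000 1871/400
  22453/7200 12797/3000 343/75
  538/135 62081/14400 1247/240

Answer: 22453/7200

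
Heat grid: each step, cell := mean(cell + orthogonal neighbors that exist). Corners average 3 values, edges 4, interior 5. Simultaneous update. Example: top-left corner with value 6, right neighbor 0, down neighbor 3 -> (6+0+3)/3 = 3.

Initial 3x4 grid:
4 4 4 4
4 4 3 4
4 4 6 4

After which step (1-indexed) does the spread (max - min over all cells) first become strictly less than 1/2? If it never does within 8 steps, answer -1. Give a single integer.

Step 1: max=14/3, min=15/4, spread=11/12
Step 2: max=1057/240, min=23/6, spread=137/240
Step 3: max=4601/1080, min=1879/480, spread=1493/4320
  -> spread < 1/2 first at step 3
Step 4: max=181007/43200, min=19031/4800, spread=152/675
Step 5: max=6455243/1555200, min=86293/21600, spread=242147/1555200
Step 6: max=160274417/38880000, min=8668409/2160000, spread=848611/7776000
Step 7: max=23001809207/5598720000, min=208689469/51840000, spread=92669311/1119744000
Step 8: max=1375661942053/335923200000, min=37670304673/9331200000, spread=781238953/13436928000

Answer: 3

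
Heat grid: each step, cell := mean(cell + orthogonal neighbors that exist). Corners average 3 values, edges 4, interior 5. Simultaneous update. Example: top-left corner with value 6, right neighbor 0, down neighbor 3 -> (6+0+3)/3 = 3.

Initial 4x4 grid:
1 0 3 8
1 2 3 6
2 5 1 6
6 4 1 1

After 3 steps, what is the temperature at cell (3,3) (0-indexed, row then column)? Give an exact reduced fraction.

Answer: 839/270

Derivation:
Step 1: cell (3,3) = 8/3
Step 2: cell (3,3) = 95/36
Step 3: cell (3,3) = 839/270
Full grid after step 3:
  232/135 317/144 12497/3600 1853/432
  1501/720 3841/1500 19771/6000 30169/7200
  1189/400 5711/2000 4861/1500 4949/1440
  2381/720 2603/800 4151/1440 839/270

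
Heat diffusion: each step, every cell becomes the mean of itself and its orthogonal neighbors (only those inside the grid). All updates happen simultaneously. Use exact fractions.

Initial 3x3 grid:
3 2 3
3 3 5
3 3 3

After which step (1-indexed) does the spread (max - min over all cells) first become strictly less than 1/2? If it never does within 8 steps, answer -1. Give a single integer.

Step 1: max=11/3, min=8/3, spread=1
Step 2: max=137/40, min=101/36, spread=223/360
Step 3: max=3611/1080, min=6307/2160, spread=61/144
  -> spread < 1/2 first at step 3
Step 4: max=211507/64800, min=384689/129600, spread=511/1728
Step 5: max=12548279/3888000, min=23480683/7776000, spread=4309/20736
Step 6: max=744874063/233280000, min=1421695001/466560000, spread=36295/248832
Step 7: max=44410755611/13996800000, min=85954889347/27993600000, spread=305773/2985984
Step 8: max=2651205952267/839808000000, min=5181664201409/1679616000000, spread=2575951/35831808

Answer: 3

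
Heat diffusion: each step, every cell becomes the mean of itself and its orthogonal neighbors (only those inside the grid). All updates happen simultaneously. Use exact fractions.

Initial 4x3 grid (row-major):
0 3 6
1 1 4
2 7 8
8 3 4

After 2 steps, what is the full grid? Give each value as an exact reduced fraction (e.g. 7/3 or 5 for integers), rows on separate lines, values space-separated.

After step 1:
  4/3 5/2 13/3
  1 16/5 19/4
  9/2 21/5 23/4
  13/3 11/2 5
After step 2:
  29/18 341/120 139/36
  301/120 313/100 541/120
  421/120 463/100 197/40
  43/9 571/120 65/12

Answer: 29/18 341/120 139/36
301/120 313/100 541/120
421/120 463/100 197/40
43/9 571/120 65/12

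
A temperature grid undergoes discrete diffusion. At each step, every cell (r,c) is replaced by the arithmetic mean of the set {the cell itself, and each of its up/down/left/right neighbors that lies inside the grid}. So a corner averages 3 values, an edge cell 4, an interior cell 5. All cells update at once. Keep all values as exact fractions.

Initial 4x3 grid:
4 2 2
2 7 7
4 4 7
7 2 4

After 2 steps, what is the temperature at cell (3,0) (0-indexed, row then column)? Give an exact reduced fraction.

Answer: 77/18

Derivation:
Step 1: cell (3,0) = 13/3
Step 2: cell (3,0) = 77/18
Full grid after step 2:
  32/9 869/240 79/18
  467/120 459/100 1159/240
  529/120 116/25 1223/240
  77/18 1063/240 169/36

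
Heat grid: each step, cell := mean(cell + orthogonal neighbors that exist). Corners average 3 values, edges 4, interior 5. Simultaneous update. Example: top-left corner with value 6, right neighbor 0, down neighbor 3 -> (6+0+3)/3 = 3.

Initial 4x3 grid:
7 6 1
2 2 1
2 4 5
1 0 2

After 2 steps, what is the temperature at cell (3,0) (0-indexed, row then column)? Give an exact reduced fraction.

Answer: 5/3

Derivation:
Step 1: cell (3,0) = 1
Step 2: cell (3,0) = 5/3
Full grid after step 2:
  49/12 11/3 107/36
  27/8 151/50 131/48
  91/40 63/25 611/240
  5/3 461/240 85/36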